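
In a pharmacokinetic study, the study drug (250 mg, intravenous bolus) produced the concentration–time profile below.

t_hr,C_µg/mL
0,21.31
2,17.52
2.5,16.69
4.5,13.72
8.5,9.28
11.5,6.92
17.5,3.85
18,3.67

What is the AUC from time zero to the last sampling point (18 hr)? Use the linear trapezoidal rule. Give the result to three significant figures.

Trapezoidal AUC_0→18:
  [0→2]: (21.31+17.52)/2 × 2 = 38.83
  [2→2.5]: (17.52+16.69)/2 × 0.5 = 8.5525
  [2.5→4.5]: (16.69+13.72)/2 × 2 = 30.41
  [4.5→8.5]: (13.72+9.28)/2 × 4 = 46.0
  [8.5→11.5]: (9.28+6.92)/2 × 3 = 24.3
  [11.5→17.5]: (6.92+3.85)/2 × 6 = 32.31
  [17.5→18]: (3.85+3.67)/2 × 0.5 = 1.88
  Sum = 182.2825 µg/mL·hr

AUC = 182 µg/mL·hr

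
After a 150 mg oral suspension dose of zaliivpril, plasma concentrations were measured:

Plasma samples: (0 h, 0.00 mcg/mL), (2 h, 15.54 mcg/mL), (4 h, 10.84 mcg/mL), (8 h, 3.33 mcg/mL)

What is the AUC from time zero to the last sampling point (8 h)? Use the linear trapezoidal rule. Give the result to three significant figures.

Trapezoidal AUC_0→8:
  [0→2]: (0.00+15.54)/2 × 2 = 15.54
  [2→4]: (15.54+10.84)/2 × 2 = 26.38
  [4→8]: (10.84+3.33)/2 × 4 = 28.34
  Sum = 70.26 mcg/mL·h

AUC = 70.3 mcg/mL·h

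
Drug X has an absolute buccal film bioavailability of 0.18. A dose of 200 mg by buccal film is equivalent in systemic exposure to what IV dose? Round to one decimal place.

D_iv = 36.0 mg

Systemic exposure from an extravascular dose = F × D_ev, so the equivalent IV dose is F × D_ev.
D_iv = F × D_ev = 0.18 × 200 = 36 mg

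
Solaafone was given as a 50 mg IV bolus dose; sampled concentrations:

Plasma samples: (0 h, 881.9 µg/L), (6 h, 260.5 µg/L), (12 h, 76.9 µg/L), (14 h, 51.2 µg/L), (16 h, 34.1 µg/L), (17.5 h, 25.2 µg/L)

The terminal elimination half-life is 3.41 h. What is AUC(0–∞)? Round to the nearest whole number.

AUC = 4821 µg/L·h

Trapezoidal AUC_0→17.5:
  [0→6]: (881.9+260.5)/2 × 6 = 3427.2
  [6→12]: (260.5+76.9)/2 × 6 = 1012.2
  [12→14]: (76.9+51.2)/2 × 2 = 128.1
  [14→16]: (51.2+34.1)/2 × 2 = 85.3
  [16→17.5]: (34.1+25.2)/2 × 1.5 = 44.475
  Sum = 4697.275 µg/L·h
k_e = ln2 / t½ = 0.693147 / 3.41 = 0.2033 h^-1
Extrapolated tail: C_last / k_e = 25.2 / 0.2033 = 123.955
AUC_0→∞ = 4697.275 + 123.955 = 4821.23 µg/L·h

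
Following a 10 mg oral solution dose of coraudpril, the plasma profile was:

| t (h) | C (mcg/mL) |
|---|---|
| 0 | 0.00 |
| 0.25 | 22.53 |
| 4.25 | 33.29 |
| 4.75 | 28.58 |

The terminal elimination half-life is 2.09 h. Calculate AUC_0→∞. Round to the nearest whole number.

AUC = 216 mcg/mL·h

Trapezoidal AUC_0→4.75:
  [0→0.25]: (0.00+22.53)/2 × 0.25 = 2.81625
  [0.25→4.25]: (22.53+33.29)/2 × 4 = 111.64
  [4.25→4.75]: (33.29+28.58)/2 × 0.5 = 15.4675
  Sum = 129.92375 mcg/mL·h
k_e = ln2 / t½ = 0.693147 / 2.09 = 0.3316 h^-1
Extrapolated tail: C_last / k_e = 28.58 / 0.3316 = 86.188
AUC_0→∞ = 129.92375 + 86.188 = 216.11175 mcg/mL·h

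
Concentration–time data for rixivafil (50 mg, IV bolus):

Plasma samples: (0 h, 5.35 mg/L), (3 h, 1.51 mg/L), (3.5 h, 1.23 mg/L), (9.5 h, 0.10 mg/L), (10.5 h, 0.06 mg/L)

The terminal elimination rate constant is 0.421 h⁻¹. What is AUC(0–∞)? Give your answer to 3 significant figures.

Trapezoidal AUC_0→10.5:
  [0→3]: (5.35+1.51)/2 × 3 = 10.29
  [3→3.5]: (1.51+1.23)/2 × 0.5 = 0.685
  [3.5→9.5]: (1.23+0.10)/2 × 6 = 3.99
  [9.5→10.5]: (0.10+0.06)/2 × 1 = 0.08
  Sum = 15.045 mg/L·h
Extrapolated tail: C_last / k_e = 0.06 / 0.421 = 0.143
AUC_0→∞ = 15.045 + 0.143 = 15.188 mg/L·h

AUC = 15.2 mg/L·h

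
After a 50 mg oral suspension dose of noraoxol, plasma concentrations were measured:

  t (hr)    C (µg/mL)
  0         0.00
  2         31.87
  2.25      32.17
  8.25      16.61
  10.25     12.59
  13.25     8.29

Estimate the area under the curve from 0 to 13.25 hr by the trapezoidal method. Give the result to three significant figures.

AUC = 247 µg/mL·hr

Trapezoidal AUC_0→13.25:
  [0→2]: (0.00+31.87)/2 × 2 = 31.87
  [2→2.25]: (31.87+32.17)/2 × 0.25 = 8.005
  [2.25→8.25]: (32.17+16.61)/2 × 6 = 146.34
  [8.25→10.25]: (16.61+12.59)/2 × 2 = 29.2
  [10.25→13.25]: (12.59+8.29)/2 × 3 = 31.32
  Sum = 246.735 µg/mL·hr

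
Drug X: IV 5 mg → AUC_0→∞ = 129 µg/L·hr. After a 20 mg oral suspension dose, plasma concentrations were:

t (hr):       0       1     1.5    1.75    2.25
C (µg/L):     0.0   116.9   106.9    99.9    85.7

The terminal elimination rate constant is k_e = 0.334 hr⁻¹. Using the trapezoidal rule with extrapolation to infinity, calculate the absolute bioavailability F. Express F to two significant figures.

F = 0.86

Trapezoidal AUC_0→2.25 (oral suspension):
  [0→1]: (0.0+116.9)/2 × 1 = 58.45
  [1→1.5]: (116.9+106.9)/2 × 0.5 = 55.95
  [1.5→1.75]: (106.9+99.9)/2 × 0.25 = 25.85
  [1.75→2.25]: (99.9+85.7)/2 × 0.5 = 46.4
  Sum = 186.65 µg/L·hr
Tail: C_last/k_e = 85.7/0.334 = 256.587
AUC_0→∞ (oral suspension) = 186.65 + 256.587 = 443.237 µg/L·hr
F = (AUC_ev/D_ev)/(AUC_iv/D_iv) = (443.237/20)/(129/5) = 22.16185/25.8 = 0.8590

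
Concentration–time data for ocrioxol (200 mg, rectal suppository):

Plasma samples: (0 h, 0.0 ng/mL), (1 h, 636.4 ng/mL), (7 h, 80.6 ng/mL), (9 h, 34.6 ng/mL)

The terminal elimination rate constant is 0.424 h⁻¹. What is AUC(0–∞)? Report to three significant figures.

AUC = 2670 ng/mL·h

Trapezoidal AUC_0→9:
  [0→1]: (0.0+636.4)/2 × 1 = 318.2
  [1→7]: (636.4+80.6)/2 × 6 = 2151.0
  [7→9]: (80.6+34.6)/2 × 2 = 115.2
  Sum = 2584.4 ng/mL·h
Extrapolated tail: C_last / k_e = 34.6 / 0.424 = 81.604
AUC_0→∞ = 2584.4 + 81.604 = 2666.004 ng/mL·h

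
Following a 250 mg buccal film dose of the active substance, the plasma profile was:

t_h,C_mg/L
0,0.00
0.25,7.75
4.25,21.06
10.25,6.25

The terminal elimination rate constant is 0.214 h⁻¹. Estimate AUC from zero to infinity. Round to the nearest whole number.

Trapezoidal AUC_0→10.25:
  [0→0.25]: (0.00+7.75)/2 × 0.25 = 0.96875
  [0.25→4.25]: (7.75+21.06)/2 × 4 = 57.62
  [4.25→10.25]: (21.06+6.25)/2 × 6 = 81.93
  Sum = 140.51875 mg/L·h
Extrapolated tail: C_last / k_e = 6.25 / 0.214 = 29.206
AUC_0→∞ = 140.51875 + 29.206 = 169.72475 mg/L·h

AUC = 170 mg/L·h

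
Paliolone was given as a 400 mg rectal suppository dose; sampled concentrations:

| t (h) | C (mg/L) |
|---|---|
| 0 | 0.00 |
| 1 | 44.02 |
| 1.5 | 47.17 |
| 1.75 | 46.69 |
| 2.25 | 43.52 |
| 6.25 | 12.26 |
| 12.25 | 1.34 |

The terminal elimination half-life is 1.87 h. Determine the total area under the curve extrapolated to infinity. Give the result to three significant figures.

Trapezoidal AUC_0→12.25:
  [0→1]: (0.00+44.02)/2 × 1 = 22.01
  [1→1.5]: (44.02+47.17)/2 × 0.5 = 22.7975
  [1.5→1.75]: (47.17+46.69)/2 × 0.25 = 11.7325
  [1.75→2.25]: (46.69+43.52)/2 × 0.5 = 22.5525
  [2.25→6.25]: (43.52+12.26)/2 × 4 = 111.56
  [6.25→12.25]: (12.26+1.34)/2 × 6 = 40.8
  Sum = 231.4525 mg/L·h
k_e = ln2 / t½ = 0.693147 / 1.87 = 0.3707 h^-1
Extrapolated tail: C_last / k_e = 1.34 / 0.3707 = 3.615
AUC_0→∞ = 231.4525 + 3.615 = 235.0675 mg/L·h

AUC = 235 mg/L·h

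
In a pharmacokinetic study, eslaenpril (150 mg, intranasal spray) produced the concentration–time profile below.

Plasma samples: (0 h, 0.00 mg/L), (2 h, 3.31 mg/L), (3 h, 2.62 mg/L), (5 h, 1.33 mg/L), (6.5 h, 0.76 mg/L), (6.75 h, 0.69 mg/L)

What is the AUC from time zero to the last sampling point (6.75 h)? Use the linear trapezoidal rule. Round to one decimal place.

Trapezoidal AUC_0→6.75:
  [0→2]: (0.00+3.31)/2 × 2 = 3.31
  [2→3]: (3.31+2.62)/2 × 1 = 2.965
  [3→5]: (2.62+1.33)/2 × 2 = 3.95
  [5→6.5]: (1.33+0.76)/2 × 1.5 = 1.5675
  [6.5→6.75]: (0.76+0.69)/2 × 0.25 = 0.18125
  Sum = 11.97375 mg/L·h

AUC = 12.0 mg/L·h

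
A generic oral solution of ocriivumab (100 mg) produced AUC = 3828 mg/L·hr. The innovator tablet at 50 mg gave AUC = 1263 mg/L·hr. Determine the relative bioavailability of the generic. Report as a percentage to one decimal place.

F_rel = 151.5%

F_rel = (AUC_test/D_test) / (AUC_ref/D_ref)
      = (3828/100) / (1263/50)
      = 38.28 / 25.26 = 1.5154 = 151.54%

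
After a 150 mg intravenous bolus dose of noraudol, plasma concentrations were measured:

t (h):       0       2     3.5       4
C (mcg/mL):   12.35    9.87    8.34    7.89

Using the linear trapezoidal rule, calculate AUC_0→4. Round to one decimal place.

Trapezoidal AUC_0→4:
  [0→2]: (12.35+9.87)/2 × 2 = 22.22
  [2→3.5]: (9.87+8.34)/2 × 1.5 = 13.6575
  [3.5→4]: (8.34+7.89)/2 × 0.5 = 4.0575
  Sum = 39.935 mcg/mL·h

AUC = 39.9 mcg/mL·h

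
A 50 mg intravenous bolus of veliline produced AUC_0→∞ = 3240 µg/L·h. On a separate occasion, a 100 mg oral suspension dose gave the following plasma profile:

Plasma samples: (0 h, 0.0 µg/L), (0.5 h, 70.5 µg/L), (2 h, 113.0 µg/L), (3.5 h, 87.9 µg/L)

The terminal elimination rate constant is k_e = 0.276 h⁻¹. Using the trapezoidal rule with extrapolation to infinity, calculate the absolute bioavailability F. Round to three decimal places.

Trapezoidal AUC_0→3.5 (oral suspension):
  [0→0.5]: (0.0+70.5)/2 × 0.5 = 17.625
  [0.5→2]: (70.5+113.0)/2 × 1.5 = 137.625
  [2→3.5]: (113.0+87.9)/2 × 1.5 = 150.675
  Sum = 305.925 µg/L·h
Tail: C_last/k_e = 87.9/0.276 = 318.478
AUC_0→∞ (oral suspension) = 305.925 + 318.478 = 624.403 µg/L·h
F = (AUC_ev/D_ev)/(AUC_iv/D_iv) = (624.403/100)/(3240/50) = 6.24403/64.8 = 0.0964

F = 0.096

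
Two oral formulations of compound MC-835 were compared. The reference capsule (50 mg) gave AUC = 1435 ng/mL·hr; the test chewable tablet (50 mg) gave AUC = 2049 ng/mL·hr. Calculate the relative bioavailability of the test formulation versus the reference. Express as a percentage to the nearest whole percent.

F_rel = 143%

F_rel = (AUC_test/D_test) / (AUC_ref/D_ref)
      = (2049/50) / (1435/50)
      = 40.98 / 28.7 = 1.4279 = 142.79%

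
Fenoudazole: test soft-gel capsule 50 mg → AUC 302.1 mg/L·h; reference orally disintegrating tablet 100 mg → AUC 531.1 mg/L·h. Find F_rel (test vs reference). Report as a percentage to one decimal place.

F_rel = 113.8%

F_rel = (AUC_test/D_test) / (AUC_ref/D_ref)
      = (302.1/50) / (531.1/100)
      = 6.042 / 5.311 = 1.1376 = 113.76%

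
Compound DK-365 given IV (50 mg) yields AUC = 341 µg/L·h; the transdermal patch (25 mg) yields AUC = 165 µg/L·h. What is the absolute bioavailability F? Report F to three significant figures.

F = (AUC_ev / D_ev) / (AUC_iv / D_iv)
  = (165/25) / (341/50)
  = 6.6 / 6.82 = 0.9677

F = 0.968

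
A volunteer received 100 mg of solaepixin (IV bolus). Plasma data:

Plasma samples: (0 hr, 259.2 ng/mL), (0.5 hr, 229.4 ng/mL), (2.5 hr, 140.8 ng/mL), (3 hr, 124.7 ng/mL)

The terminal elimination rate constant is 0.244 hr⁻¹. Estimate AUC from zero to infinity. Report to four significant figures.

AUC = 1070 ng/mL·hr

Trapezoidal AUC_0→3:
  [0→0.5]: (259.2+229.4)/2 × 0.5 = 122.15
  [0.5→2.5]: (229.4+140.8)/2 × 2 = 370.2
  [2.5→3]: (140.8+124.7)/2 × 0.5 = 66.375
  Sum = 558.725 ng/mL·hr
Extrapolated tail: C_last / k_e = 124.7 / 0.244 = 511.066
AUC_0→∞ = 558.725 + 511.066 = 1069.791 ng/mL·hr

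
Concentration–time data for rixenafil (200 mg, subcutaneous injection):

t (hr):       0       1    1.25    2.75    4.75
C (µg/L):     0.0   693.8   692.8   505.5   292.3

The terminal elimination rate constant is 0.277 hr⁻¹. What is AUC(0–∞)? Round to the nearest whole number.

Trapezoidal AUC_0→4.75:
  [0→1]: (0.0+693.8)/2 × 1 = 346.9
  [1→1.25]: (693.8+692.8)/2 × 0.25 = 173.325
  [1.25→2.75]: (692.8+505.5)/2 × 1.5 = 898.725
  [2.75→4.75]: (505.5+292.3)/2 × 2 = 797.8
  Sum = 2216.75 µg/L·hr
Extrapolated tail: C_last / k_e = 292.3 / 0.277 = 1055.235
AUC_0→∞ = 2216.75 + 1055.235 = 3271.985 µg/L·hr

AUC = 3272 µg/L·hr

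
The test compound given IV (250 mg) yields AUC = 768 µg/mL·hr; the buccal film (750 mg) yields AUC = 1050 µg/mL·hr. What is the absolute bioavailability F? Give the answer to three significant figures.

F = (AUC_ev / D_ev) / (AUC_iv / D_iv)
  = (1050/750) / (768/250)
  = 1.4 / 3.072 = 0.4557

F = 0.456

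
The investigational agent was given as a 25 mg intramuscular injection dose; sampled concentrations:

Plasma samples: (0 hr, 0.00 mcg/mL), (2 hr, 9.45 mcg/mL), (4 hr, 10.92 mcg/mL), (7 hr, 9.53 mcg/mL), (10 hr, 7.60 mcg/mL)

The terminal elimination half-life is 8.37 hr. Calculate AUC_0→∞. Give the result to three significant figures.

AUC = 178 mcg/mL·hr

Trapezoidal AUC_0→10:
  [0→2]: (0.00+9.45)/2 × 2 = 9.45
  [2→4]: (9.45+10.92)/2 × 2 = 20.37
  [4→7]: (10.92+9.53)/2 × 3 = 30.675
  [7→10]: (9.53+7.60)/2 × 3 = 25.695
  Sum = 86.19 mcg/mL·hr
k_e = ln2 / t½ = 0.693147 / 8.37 = 0.0828 hr^-1
Extrapolated tail: C_last / k_e = 7.60 / 0.0828 = 91.787
AUC_0→∞ = 86.19 + 91.787 = 177.977 mcg/mL·hr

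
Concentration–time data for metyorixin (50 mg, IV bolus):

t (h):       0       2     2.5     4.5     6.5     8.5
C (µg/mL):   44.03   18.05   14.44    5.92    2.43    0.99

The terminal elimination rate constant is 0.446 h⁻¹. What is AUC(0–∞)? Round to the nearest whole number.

Trapezoidal AUC_0→8.5:
  [0→2]: (44.03+18.05)/2 × 2 = 62.08
  [2→2.5]: (18.05+14.44)/2 × 0.5 = 8.1225
  [2.5→4.5]: (14.44+5.92)/2 × 2 = 20.36
  [4.5→6.5]: (5.92+2.43)/2 × 2 = 8.35
  [6.5→8.5]: (2.43+0.99)/2 × 2 = 3.42
  Sum = 102.3325 µg/mL·h
Extrapolated tail: C_last / k_e = 0.99 / 0.446 = 2.220
AUC_0→∞ = 102.3325 + 2.220 = 104.5525 µg/mL·h

AUC = 105 µg/mL·h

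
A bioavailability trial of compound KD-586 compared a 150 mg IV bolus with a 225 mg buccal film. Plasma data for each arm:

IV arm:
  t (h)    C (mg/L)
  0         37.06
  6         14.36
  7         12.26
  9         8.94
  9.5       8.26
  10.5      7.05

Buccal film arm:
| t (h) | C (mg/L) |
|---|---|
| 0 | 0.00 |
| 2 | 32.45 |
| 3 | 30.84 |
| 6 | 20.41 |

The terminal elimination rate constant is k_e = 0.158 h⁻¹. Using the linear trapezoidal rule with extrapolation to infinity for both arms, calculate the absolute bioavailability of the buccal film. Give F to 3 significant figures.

F = 0.734

Trapezoidal AUC_0→10.5 (IV):
  [0→6]: (37.06+14.36)/2 × 6 = 154.26
  [6→7]: (14.36+12.26)/2 × 1 = 13.31
  [7→9]: (12.26+8.94)/2 × 2 = 21.2
  [9→9.5]: (8.94+8.26)/2 × 0.5 = 4.3
  [9.5→10.5]: (8.26+7.05)/2 × 1 = 7.655
  Sum = 200.725 mg/L·h
IV tail: 7.05/0.158 = 44.620; AUC_iv,0→∞ = 200.725 + 44.620 = 245.345 mg/L·h
Trapezoidal AUC_0→6 (buccal film):
  [0→2]: (0.00+32.45)/2 × 2 = 32.45
  [2→3]: (32.45+30.84)/2 × 1 = 31.645
  [3→6]: (30.84+20.41)/2 × 3 = 76.875
  Sum = 140.97 mg/L·h
buccal film tail: 20.41/0.158 = 129.177; AUC_ev,0→∞ = 140.97 + 129.177 = 270.147 mg/L·h
F = (AUC_ev/D_ev)/(AUC_iv/D_iv) = (270.147/225)/(245.345/150) = 1.20065/1.63563 = 0.7341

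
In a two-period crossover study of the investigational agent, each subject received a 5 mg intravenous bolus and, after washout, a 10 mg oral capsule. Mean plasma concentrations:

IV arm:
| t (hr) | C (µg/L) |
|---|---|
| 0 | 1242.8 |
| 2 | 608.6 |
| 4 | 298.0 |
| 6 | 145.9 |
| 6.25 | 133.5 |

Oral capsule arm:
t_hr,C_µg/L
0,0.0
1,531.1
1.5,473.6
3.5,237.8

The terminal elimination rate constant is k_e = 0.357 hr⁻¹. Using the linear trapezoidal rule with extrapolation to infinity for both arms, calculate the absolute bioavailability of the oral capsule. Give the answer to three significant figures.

F = 0.262

Trapezoidal AUC_0→6.25 (IV):
  [0→2]: (1242.8+608.6)/2 × 2 = 1851.4
  [2→4]: (608.6+298.0)/2 × 2 = 906.6
  [4→6]: (298.0+145.9)/2 × 2 = 443.9
  [6→6.25]: (145.9+133.5)/2 × 0.25 = 34.925
  Sum = 3236.825 µg/L·hr
IV tail: 133.5/0.357 = 373.950; AUC_iv,0→∞ = 3236.825 + 373.950 = 3610.775 µg/L·hr
Trapezoidal AUC_0→3.5 (oral capsule):
  [0→1]: (0.0+531.1)/2 × 1 = 265.55
  [1→1.5]: (531.1+473.6)/2 × 0.5 = 251.175
  [1.5→3.5]: (473.6+237.8)/2 × 2 = 711.4
  Sum = 1228.125 µg/L·hr
oral capsule tail: 237.8/0.357 = 666.106; AUC_ev,0→∞ = 1228.125 + 666.106 = 1894.231 µg/L·hr
F = (AUC_ev/D_ev)/(AUC_iv/D_iv) = (1894.231/10)/(3610.775/5) = 189.4231/722.155 = 0.2623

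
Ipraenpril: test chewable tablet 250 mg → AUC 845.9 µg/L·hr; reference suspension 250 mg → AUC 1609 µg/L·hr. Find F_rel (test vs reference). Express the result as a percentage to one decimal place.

F_rel = (AUC_test/D_test) / (AUC_ref/D_ref)
      = (845.9/250) / (1609/250)
      = 3.3836 / 6.436 = 0.5257 = 52.57%

F_rel = 52.6%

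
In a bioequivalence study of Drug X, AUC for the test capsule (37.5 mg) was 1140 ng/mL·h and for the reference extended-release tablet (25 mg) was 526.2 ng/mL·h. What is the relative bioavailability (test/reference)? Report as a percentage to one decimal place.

F_rel = (AUC_test/D_test) / (AUC_ref/D_ref)
      = (1140/37.5) / (526.2/25)
      = 30.4 / 21.048 = 1.4443 = 144.43%

F_rel = 144.4%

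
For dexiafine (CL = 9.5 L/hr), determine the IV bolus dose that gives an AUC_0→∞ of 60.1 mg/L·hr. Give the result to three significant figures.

Dose_iv = CL × AUC_0→∞
     = 9.5 × 60.1 = 570.95 mg

Dose = 571 mg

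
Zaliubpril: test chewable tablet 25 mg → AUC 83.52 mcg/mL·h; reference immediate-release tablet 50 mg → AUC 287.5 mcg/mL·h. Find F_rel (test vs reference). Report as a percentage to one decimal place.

F_rel = 58.1%

F_rel = (AUC_test/D_test) / (AUC_ref/D_ref)
      = (83.52/25) / (287.5/50)
      = 3.3408 / 5.75 = 0.5810 = 58.10%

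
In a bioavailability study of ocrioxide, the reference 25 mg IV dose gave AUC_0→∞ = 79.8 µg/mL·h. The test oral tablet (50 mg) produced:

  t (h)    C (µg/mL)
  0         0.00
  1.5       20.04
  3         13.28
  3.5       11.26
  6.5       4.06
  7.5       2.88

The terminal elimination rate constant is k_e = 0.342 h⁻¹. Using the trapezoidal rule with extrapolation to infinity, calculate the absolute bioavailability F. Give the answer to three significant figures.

F = 0.508

Trapezoidal AUC_0→7.5 (oral tablet):
  [0→1.5]: (0.00+20.04)/2 × 1.5 = 15.03
  [1.5→3]: (20.04+13.28)/2 × 1.5 = 24.99
  [3→3.5]: (13.28+11.26)/2 × 0.5 = 6.135
  [3.5→6.5]: (11.26+4.06)/2 × 3 = 22.98
  [6.5→7.5]: (4.06+2.88)/2 × 1 = 3.47
  Sum = 72.605 µg/mL·h
Tail: C_last/k_e = 2.88/0.342 = 8.421
AUC_0→∞ (oral tablet) = 72.605 + 8.421 = 81.026 µg/mL·h
F = (AUC_ev/D_ev)/(AUC_iv/D_iv) = (81.026/50)/(79.8/25) = 1.62052/3.192 = 0.5077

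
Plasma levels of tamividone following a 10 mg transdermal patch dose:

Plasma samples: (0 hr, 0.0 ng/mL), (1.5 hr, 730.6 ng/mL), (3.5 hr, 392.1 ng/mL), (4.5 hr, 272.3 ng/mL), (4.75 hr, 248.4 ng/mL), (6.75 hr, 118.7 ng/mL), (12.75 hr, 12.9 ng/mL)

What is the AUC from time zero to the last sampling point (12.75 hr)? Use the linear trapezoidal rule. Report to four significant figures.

AUC = 2830 ng/mL·hr

Trapezoidal AUC_0→12.75:
  [0→1.5]: (0.0+730.6)/2 × 1.5 = 547.95
  [1.5→3.5]: (730.6+392.1)/2 × 2 = 1122.7
  [3.5→4.5]: (392.1+272.3)/2 × 1 = 332.2
  [4.5→4.75]: (272.3+248.4)/2 × 0.25 = 65.0875
  [4.75→6.75]: (248.4+118.7)/2 × 2 = 367.1
  [6.75→12.75]: (118.7+12.9)/2 × 6 = 394.8
  Sum = 2829.8375 ng/mL·hr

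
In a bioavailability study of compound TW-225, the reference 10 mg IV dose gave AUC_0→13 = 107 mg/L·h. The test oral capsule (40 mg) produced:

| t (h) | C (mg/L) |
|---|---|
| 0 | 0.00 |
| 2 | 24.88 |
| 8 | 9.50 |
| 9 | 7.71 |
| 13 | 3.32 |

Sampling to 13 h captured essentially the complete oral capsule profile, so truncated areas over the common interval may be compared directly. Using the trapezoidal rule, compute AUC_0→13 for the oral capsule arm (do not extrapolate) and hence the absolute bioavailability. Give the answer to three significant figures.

Trapezoidal AUC_0→13 (oral capsule):
  [0→2]: (0.00+24.88)/2 × 2 = 24.88
  [2→8]: (24.88+9.50)/2 × 6 = 103.14
  [8→9]: (9.50+7.71)/2 × 1 = 8.605
  [9→13]: (7.71+3.32)/2 × 4 = 22.06
  Sum = 158.685 mg/L·h
F = (AUC_ev/D_ev)/(AUC_iv/D_iv) = (158.685/40)/(107/10) = 3.967125/10.7 = 0.3708

F = 0.371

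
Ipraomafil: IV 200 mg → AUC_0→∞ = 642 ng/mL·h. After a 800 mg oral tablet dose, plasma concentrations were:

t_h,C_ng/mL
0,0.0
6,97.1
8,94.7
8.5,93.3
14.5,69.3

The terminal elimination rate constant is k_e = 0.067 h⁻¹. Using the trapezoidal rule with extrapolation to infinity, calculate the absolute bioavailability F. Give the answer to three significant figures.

F = 0.799

Trapezoidal AUC_0→14.5 (oral tablet):
  [0→6]: (0.0+97.1)/2 × 6 = 291.3
  [6→8]: (97.1+94.7)/2 × 2 = 191.8
  [8→8.5]: (94.7+93.3)/2 × 0.5 = 47.0
  [8.5→14.5]: (93.3+69.3)/2 × 6 = 487.8
  Sum = 1017.9 ng/mL·h
Tail: C_last/k_e = 69.3/0.067 = 1034.328
AUC_0→∞ (oral tablet) = 1017.9 + 1034.328 = 2052.228 ng/mL·h
F = (AUC_ev/D_ev)/(AUC_iv/D_iv) = (2052.228/800)/(642/200) = 2.565285/3.21 = 0.7992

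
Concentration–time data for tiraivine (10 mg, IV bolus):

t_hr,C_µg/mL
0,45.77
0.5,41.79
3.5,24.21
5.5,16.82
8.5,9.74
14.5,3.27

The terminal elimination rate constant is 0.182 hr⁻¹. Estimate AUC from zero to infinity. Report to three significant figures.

AUC = 259 µg/mL·hr

Trapezoidal AUC_0→14.5:
  [0→0.5]: (45.77+41.79)/2 × 0.5 = 21.89
  [0.5→3.5]: (41.79+24.21)/2 × 3 = 99.0
  [3.5→5.5]: (24.21+16.82)/2 × 2 = 41.03
  [5.5→8.5]: (16.82+9.74)/2 × 3 = 39.84
  [8.5→14.5]: (9.74+3.27)/2 × 6 = 39.03
  Sum = 240.79 µg/mL·hr
Extrapolated tail: C_last / k_e = 3.27 / 0.182 = 17.967
AUC_0→∞ = 240.79 + 17.967 = 258.757 µg/mL·hr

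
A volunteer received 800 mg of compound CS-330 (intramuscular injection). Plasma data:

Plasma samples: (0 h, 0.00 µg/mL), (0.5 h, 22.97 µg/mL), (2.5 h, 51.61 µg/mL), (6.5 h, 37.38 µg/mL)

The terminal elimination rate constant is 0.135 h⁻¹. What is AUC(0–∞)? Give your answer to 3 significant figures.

AUC = 535 µg/mL·h

Trapezoidal AUC_0→6.5:
  [0→0.5]: (0.00+22.97)/2 × 0.5 = 5.7425
  [0.5→2.5]: (22.97+51.61)/2 × 2 = 74.58
  [2.5→6.5]: (51.61+37.38)/2 × 4 = 177.98
  Sum = 258.3025 µg/mL·h
Extrapolated tail: C_last / k_e = 37.38 / 0.135 = 276.889
AUC_0→∞ = 258.3025 + 276.889 = 535.1915 µg/mL·h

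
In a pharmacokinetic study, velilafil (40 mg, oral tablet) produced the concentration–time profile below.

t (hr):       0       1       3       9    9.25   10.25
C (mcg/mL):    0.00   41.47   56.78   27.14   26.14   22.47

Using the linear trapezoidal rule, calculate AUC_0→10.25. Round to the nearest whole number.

Trapezoidal AUC_0→10.25:
  [0→1]: (0.00+41.47)/2 × 1 = 20.735
  [1→3]: (41.47+56.78)/2 × 2 = 98.25
  [3→9]: (56.78+27.14)/2 × 6 = 251.76
  [9→9.25]: (27.14+26.14)/2 × 0.25 = 6.66
  [9.25→10.25]: (26.14+22.47)/2 × 1 = 24.305
  Sum = 401.71 mcg/mL·hr

AUC = 402 mcg/mL·hr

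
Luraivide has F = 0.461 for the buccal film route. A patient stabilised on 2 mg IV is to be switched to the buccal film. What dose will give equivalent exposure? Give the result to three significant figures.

D_buccal = 4.34 mg

For equal systemic exposure: F × D_ev = D_iv
D_ev = D_iv / F = 2 / 0.461 = 4.33839 mg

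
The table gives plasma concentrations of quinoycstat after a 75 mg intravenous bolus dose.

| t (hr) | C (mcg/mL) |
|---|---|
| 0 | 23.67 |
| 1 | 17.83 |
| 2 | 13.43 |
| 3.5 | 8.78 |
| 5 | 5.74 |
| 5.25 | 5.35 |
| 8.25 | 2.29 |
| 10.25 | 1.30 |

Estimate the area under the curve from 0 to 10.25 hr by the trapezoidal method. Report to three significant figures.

Trapezoidal AUC_0→10.25:
  [0→1]: (23.67+17.83)/2 × 1 = 20.75
  [1→2]: (17.83+13.43)/2 × 1 = 15.63
  [2→3.5]: (13.43+8.78)/2 × 1.5 = 16.6575
  [3.5→5]: (8.78+5.74)/2 × 1.5 = 10.89
  [5→5.25]: (5.74+5.35)/2 × 0.25 = 1.38625
  [5.25→8.25]: (5.35+2.29)/2 × 3 = 11.46
  [8.25→10.25]: (2.29+1.30)/2 × 2 = 3.59
  Sum = 80.36375 mcg/mL·hr

AUC = 80.4 mcg/mL·hr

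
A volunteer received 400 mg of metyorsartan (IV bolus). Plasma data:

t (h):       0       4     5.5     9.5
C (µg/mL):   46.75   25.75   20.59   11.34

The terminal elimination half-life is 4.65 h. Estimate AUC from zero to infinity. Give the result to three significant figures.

Trapezoidal AUC_0→9.5:
  [0→4]: (46.75+25.75)/2 × 4 = 145.0
  [4→5.5]: (25.75+20.59)/2 × 1.5 = 34.755
  [5.5→9.5]: (20.59+11.34)/2 × 4 = 63.86
  Sum = 243.615 µg/mL·h
k_e = ln2 / t½ = 0.693147 / 4.65 = 0.1491 h^-1
Extrapolated tail: C_last / k_e = 11.34 / 0.1491 = 76.056
AUC_0→∞ = 243.615 + 76.056 = 319.671 µg/mL·h

AUC = 320 µg/mL·h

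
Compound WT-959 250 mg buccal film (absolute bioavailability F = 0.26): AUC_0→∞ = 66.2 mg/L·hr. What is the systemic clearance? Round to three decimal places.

CL = F × Dose / AUC_0→∞
   = 0.26 × 250 / 66.2 = 0.981873 L/hr

CL = 0.982 L/hr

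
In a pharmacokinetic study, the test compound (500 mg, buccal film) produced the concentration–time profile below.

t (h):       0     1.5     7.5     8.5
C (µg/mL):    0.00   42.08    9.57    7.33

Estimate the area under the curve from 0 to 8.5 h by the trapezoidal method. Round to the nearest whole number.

Trapezoidal AUC_0→8.5:
  [0→1.5]: (0.00+42.08)/2 × 1.5 = 31.56
  [1.5→7.5]: (42.08+9.57)/2 × 6 = 154.95
  [7.5→8.5]: (9.57+7.33)/2 × 1 = 8.45
  Sum = 194.96 µg/mL·h

AUC = 195 µg/mL·h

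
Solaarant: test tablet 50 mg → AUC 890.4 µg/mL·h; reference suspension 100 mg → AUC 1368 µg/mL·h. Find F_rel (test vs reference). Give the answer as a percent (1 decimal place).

F_rel = (AUC_test/D_test) / (AUC_ref/D_ref)
      = (890.4/50) / (1368/100)
      = 17.808 / 13.68 = 1.3018 = 130.18%

F_rel = 130.2%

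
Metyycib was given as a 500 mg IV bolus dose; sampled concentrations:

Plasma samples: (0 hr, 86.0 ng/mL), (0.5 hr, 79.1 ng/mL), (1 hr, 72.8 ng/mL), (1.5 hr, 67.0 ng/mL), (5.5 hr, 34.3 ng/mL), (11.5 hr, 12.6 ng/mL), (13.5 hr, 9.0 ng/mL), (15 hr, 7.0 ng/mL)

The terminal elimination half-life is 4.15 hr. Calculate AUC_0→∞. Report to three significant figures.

Trapezoidal AUC_0→15:
  [0→0.5]: (86.0+79.1)/2 × 0.5 = 41.275
  [0.5→1]: (79.1+72.8)/2 × 0.5 = 37.975
  [1→1.5]: (72.8+67.0)/2 × 0.5 = 34.95
  [1.5→5.5]: (67.0+34.3)/2 × 4 = 202.6
  [5.5→11.5]: (34.3+12.6)/2 × 6 = 140.7
  [11.5→13.5]: (12.6+9.0)/2 × 2 = 21.6
  [13.5→15]: (9.0+7.0)/2 × 1.5 = 12.0
  Sum = 491.1 ng/mL·hr
k_e = ln2 / t½ = 0.693147 / 4.15 = 0.1670 hr^-1
Extrapolated tail: C_last / k_e = 7.0 / 0.167 = 41.916
AUC_0→∞ = 491.1 + 41.916 = 533.016 ng/mL·hr

AUC = 533 ng/mL·hr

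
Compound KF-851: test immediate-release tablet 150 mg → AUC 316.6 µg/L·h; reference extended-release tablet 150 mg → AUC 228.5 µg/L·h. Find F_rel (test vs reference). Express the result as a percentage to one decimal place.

F_rel = (AUC_test/D_test) / (AUC_ref/D_ref)
      = (316.6/150) / (228.5/150)
      = 2.11067 / 1.52333 = 1.3856 = 138.56%

F_rel = 138.6%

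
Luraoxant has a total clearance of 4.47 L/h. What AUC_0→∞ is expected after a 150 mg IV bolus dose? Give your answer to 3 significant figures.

AUC = 33.6 mg/L·h

AUC_0→∞ = Dose_iv / CL
        = 150 / 4.47 = 33.557 mg/L·h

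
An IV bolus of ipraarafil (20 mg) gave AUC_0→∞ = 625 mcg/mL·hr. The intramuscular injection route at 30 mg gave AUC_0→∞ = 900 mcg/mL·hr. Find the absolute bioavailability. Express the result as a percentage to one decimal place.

F = 96.0%

F = (AUC_ev / D_ev) / (AUC_iv / D_iv)
  = (900/30) / (625/20)
  = 30 / 31.25 = 0.9600
  = 96.00%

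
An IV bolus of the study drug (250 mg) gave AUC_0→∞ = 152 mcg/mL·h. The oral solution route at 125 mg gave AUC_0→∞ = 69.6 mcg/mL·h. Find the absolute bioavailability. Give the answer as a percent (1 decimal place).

F = 91.6%

F = (AUC_ev / D_ev) / (AUC_iv / D_iv)
  = (69.6/125) / (152/250)
  = 0.5568 / 0.608 = 0.9158
  = 91.58%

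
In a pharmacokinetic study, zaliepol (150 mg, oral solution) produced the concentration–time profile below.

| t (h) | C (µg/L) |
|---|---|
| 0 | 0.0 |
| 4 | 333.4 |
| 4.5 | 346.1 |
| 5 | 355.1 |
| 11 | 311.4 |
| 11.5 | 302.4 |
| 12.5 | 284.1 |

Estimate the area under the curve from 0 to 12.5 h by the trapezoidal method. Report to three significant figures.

Trapezoidal AUC_0→12.5:
  [0→4]: (0.0+333.4)/2 × 4 = 666.8
  [4→4.5]: (333.4+346.1)/2 × 0.5 = 169.875
  [4.5→5]: (346.1+355.1)/2 × 0.5 = 175.3
  [5→11]: (355.1+311.4)/2 × 6 = 1999.5
  [11→11.5]: (311.4+302.4)/2 × 0.5 = 153.45
  [11.5→12.5]: (302.4+284.1)/2 × 1 = 293.25
  Sum = 3458.175 µg/L·h

AUC = 3460 µg/L·h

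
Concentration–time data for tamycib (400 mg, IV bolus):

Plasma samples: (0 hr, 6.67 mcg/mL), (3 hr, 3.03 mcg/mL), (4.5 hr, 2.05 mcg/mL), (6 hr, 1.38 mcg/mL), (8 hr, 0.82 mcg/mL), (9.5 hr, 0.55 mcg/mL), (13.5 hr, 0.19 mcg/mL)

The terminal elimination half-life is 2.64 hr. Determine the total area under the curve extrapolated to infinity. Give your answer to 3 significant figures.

AUC = 26.4 mcg/mL·hr

Trapezoidal AUC_0→13.5:
  [0→3]: (6.67+3.03)/2 × 3 = 14.55
  [3→4.5]: (3.03+2.05)/2 × 1.5 = 3.81
  [4.5→6]: (2.05+1.38)/2 × 1.5 = 2.5725
  [6→8]: (1.38+0.82)/2 × 2 = 2.2
  [8→9.5]: (0.82+0.55)/2 × 1.5 = 1.0275
  [9.5→13.5]: (0.55+0.19)/2 × 4 = 1.48
  Sum = 25.64 mcg/mL·hr
k_e = ln2 / t½ = 0.693147 / 2.64 = 0.2626 hr^-1
Extrapolated tail: C_last / k_e = 0.19 / 0.2626 = 0.724
AUC_0→∞ = 25.64 + 0.724 = 26.364 mcg/mL·hr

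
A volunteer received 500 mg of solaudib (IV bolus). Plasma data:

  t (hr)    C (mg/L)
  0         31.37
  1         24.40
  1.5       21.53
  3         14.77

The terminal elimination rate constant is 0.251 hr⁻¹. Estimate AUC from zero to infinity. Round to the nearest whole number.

AUC = 125 mg/L·hr

Trapezoidal AUC_0→3:
  [0→1]: (31.37+24.40)/2 × 1 = 27.885
  [1→1.5]: (24.40+21.53)/2 × 0.5 = 11.4825
  [1.5→3]: (21.53+14.77)/2 × 1.5 = 27.225
  Sum = 66.5925 mg/L·hr
Extrapolated tail: C_last / k_e = 14.77 / 0.251 = 58.845
AUC_0→∞ = 66.5925 + 58.845 = 125.4375 mg/L·hr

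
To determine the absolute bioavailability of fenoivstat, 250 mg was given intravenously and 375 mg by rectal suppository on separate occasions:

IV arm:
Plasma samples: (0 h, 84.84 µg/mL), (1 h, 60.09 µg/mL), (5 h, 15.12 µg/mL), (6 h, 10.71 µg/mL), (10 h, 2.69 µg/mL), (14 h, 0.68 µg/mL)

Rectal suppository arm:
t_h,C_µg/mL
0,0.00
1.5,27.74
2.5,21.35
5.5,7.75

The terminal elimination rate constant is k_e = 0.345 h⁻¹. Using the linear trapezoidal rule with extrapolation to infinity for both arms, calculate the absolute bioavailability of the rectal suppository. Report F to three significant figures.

Trapezoidal AUC_0→14 (IV):
  [0→1]: (84.84+60.09)/2 × 1 = 72.465
  [1→5]: (60.09+15.12)/2 × 4 = 150.42
  [5→6]: (15.12+10.71)/2 × 1 = 12.915
  [6→10]: (10.71+2.69)/2 × 4 = 26.8
  [10→14]: (2.69+0.68)/2 × 4 = 6.74
  Sum = 269.34 µg/mL·h
IV tail: 0.68/0.345 = 1.971; AUC_iv,0→∞ = 269.34 + 1.971 = 271.311 µg/mL·h
Trapezoidal AUC_0→5.5 (rectal suppository):
  [0→1.5]: (0.00+27.74)/2 × 1.5 = 20.805
  [1.5→2.5]: (27.74+21.35)/2 × 1 = 24.545
  [2.5→5.5]: (21.35+7.75)/2 × 3 = 43.65
  Sum = 89.0 µg/mL·h
rectal suppository tail: 7.75/0.345 = 22.464; AUC_ev,0→∞ = 89.0 + 22.464 = 111.464 µg/mL·h
F = (AUC_ev/D_ev)/(AUC_iv/D_iv) = (111.464/375)/(271.311/250) = 0.297237/1.085244 = 0.2739

F = 0.274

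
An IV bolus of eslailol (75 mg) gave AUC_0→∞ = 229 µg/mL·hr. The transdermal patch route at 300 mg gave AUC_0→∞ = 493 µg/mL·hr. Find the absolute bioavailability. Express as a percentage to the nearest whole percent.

F = 54%

F = (AUC_ev / D_ev) / (AUC_iv / D_iv)
  = (493/300) / (229/75)
  = 1.64333 / 3.05333 = 0.5382
  = 53.82%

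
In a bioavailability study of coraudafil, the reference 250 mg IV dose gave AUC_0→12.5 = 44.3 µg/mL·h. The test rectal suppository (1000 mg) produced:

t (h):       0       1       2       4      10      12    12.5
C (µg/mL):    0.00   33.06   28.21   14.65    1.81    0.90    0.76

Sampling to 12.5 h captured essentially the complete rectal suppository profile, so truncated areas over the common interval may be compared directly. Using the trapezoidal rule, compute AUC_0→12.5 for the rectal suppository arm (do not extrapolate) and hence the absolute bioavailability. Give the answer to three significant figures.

Trapezoidal AUC_0→12.5 (rectal suppository):
  [0→1]: (0.00+33.06)/2 × 1 = 16.53
  [1→2]: (33.06+28.21)/2 × 1 = 30.635
  [2→4]: (28.21+14.65)/2 × 2 = 42.86
  [4→10]: (14.65+1.81)/2 × 6 = 49.38
  [10→12]: (1.81+0.90)/2 × 2 = 2.71
  [12→12.5]: (0.90+0.76)/2 × 0.5 = 0.415
  Sum = 142.53 µg/mL·h
F = (AUC_ev/D_ev)/(AUC_iv/D_iv) = (142.53/1000)/(44.3/250) = 0.14253/0.1772 = 0.8043

F = 0.804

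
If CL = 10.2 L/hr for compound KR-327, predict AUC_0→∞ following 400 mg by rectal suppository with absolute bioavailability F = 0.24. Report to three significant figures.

AUC = 9.41 mg/L·hr

AUC_0→∞ = F × Dose / CL
        = 0.24 × 400 / 10.2 = 9.41176 mg/L·hr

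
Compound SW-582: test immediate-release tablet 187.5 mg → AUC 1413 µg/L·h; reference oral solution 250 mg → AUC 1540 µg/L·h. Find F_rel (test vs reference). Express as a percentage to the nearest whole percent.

F_rel = (AUC_test/D_test) / (AUC_ref/D_ref)
      = (1413/187.5) / (1540/250)
      = 7.536 / 6.16 = 1.2234 = 122.34%

F_rel = 122%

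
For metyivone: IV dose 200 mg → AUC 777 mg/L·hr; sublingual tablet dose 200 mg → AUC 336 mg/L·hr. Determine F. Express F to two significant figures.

F = (AUC_ev / D_ev) / (AUC_iv / D_iv)
  = (336/200) / (777/200)
  = 1.68 / 3.885 = 0.4324

F = 0.43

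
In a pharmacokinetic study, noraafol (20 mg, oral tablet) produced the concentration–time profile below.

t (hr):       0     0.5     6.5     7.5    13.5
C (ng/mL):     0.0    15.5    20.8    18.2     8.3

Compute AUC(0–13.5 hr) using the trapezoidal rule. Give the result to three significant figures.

Trapezoidal AUC_0→13.5:
  [0→0.5]: (0.0+15.5)/2 × 0.5 = 3.875
  [0.5→6.5]: (15.5+20.8)/2 × 6 = 108.9
  [6.5→7.5]: (20.8+18.2)/2 × 1 = 19.5
  [7.5→13.5]: (18.2+8.3)/2 × 6 = 79.5
  Sum = 211.775 ng/mL·hr

AUC = 212 ng/mL·hr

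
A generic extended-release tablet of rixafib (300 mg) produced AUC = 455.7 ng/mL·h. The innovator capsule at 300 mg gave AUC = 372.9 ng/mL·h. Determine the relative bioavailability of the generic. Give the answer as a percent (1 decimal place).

F_rel = (AUC_test/D_test) / (AUC_ref/D_ref)
      = (455.7/300) / (372.9/300)
      = 1.519 / 1.243 = 1.2220 = 122.20%

F_rel = 122.2%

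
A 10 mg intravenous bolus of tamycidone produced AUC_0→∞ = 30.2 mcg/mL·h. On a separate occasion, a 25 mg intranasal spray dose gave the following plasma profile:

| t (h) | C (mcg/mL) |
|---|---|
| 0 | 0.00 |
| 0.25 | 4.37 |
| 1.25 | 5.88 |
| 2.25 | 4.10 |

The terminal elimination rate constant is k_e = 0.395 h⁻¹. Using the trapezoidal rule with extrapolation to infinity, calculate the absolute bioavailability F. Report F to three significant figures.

Trapezoidal AUC_0→2.25 (intranasal spray):
  [0→0.25]: (0.00+4.37)/2 × 0.25 = 0.54625
  [0.25→1.25]: (4.37+5.88)/2 × 1 = 5.125
  [1.25→2.25]: (5.88+4.10)/2 × 1 = 4.99
  Sum = 10.66125 mcg/mL·h
Tail: C_last/k_e = 4.10/0.395 = 10.380
AUC_0→∞ (intranasal spray) = 10.66125 + 10.380 = 21.04125 mcg/mL·h
F = (AUC_ev/D_ev)/(AUC_iv/D_iv) = (21.04125/25)/(30.2/10) = 0.84165/3.02 = 0.2787

F = 0.279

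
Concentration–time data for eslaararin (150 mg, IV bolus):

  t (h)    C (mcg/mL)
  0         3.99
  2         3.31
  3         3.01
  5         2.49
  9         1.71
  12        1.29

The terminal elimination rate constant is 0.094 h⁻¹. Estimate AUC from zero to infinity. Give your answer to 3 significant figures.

Trapezoidal AUC_0→12:
  [0→2]: (3.99+3.31)/2 × 2 = 7.3
  [2→3]: (3.31+3.01)/2 × 1 = 3.16
  [3→5]: (3.01+2.49)/2 × 2 = 5.5
  [5→9]: (2.49+1.71)/2 × 4 = 8.4
  [9→12]: (1.71+1.29)/2 × 3 = 4.5
  Sum = 28.86 mcg/mL·h
Extrapolated tail: C_last / k_e = 1.29 / 0.094 = 13.723
AUC_0→∞ = 28.86 + 13.723 = 42.583 mcg/mL·h

AUC = 42.6 mcg/mL·h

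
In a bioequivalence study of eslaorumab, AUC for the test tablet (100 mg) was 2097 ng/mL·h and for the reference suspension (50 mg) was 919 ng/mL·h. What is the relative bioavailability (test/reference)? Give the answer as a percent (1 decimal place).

F_rel = (AUC_test/D_test) / (AUC_ref/D_ref)
      = (2097/100) / (919/50)
      = 20.97 / 18.38 = 1.1409 = 114.09%

F_rel = 114.1%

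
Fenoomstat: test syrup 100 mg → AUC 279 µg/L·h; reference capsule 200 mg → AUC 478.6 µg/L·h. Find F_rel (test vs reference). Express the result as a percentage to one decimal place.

F_rel = (AUC_test/D_test) / (AUC_ref/D_ref)
      = (279/100) / (478.6/200)
      = 2.79 / 2.393 = 1.1659 = 116.59%

F_rel = 116.6%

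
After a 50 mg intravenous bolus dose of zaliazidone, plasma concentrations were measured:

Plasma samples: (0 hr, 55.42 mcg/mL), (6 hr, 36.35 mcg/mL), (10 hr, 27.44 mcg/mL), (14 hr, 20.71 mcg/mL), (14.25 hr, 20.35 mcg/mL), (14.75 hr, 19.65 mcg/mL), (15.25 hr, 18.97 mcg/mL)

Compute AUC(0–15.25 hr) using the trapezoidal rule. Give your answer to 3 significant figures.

Trapezoidal AUC_0→15.25:
  [0→6]: (55.42+36.35)/2 × 6 = 275.31
  [6→10]: (36.35+27.44)/2 × 4 = 127.58
  [10→14]: (27.44+20.71)/2 × 4 = 96.3
  [14→14.25]: (20.71+20.35)/2 × 0.25 = 5.1325
  [14.25→14.75]: (20.35+19.65)/2 × 0.5 = 10.0
  [14.75→15.25]: (19.65+18.97)/2 × 0.5 = 9.655
  Sum = 523.9775 mcg/mL·hr

AUC = 524 mcg/mL·hr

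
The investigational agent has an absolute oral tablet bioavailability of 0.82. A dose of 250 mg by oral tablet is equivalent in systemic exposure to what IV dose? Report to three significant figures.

Systemic exposure from an extravascular dose = F × D_ev, so the equivalent IV dose is F × D_ev.
D_iv = F × D_ev = 0.82 × 250 = 205 mg

D_iv = 205 mg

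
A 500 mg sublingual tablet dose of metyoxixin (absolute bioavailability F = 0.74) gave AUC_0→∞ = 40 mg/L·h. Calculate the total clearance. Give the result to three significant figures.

CL = 9.25 L/h

CL = F × Dose / AUC_0→∞
   = 0.74 × 500 / 40 = 9.25 L/h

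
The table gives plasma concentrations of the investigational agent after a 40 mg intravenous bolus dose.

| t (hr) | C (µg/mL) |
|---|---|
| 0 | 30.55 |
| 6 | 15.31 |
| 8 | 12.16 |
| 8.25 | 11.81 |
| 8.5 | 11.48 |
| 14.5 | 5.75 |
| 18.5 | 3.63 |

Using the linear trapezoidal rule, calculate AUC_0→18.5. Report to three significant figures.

Trapezoidal AUC_0→18.5:
  [0→6]: (30.55+15.31)/2 × 6 = 137.58
  [6→8]: (15.31+12.16)/2 × 2 = 27.47
  [8→8.25]: (12.16+11.81)/2 × 0.25 = 2.99625
  [8.25→8.5]: (11.81+11.48)/2 × 0.25 = 2.91125
  [8.5→14.5]: (11.48+5.75)/2 × 6 = 51.69
  [14.5→18.5]: (5.75+3.63)/2 × 4 = 18.76
  Sum = 241.4075 µg/mL·hr

AUC = 241 µg/mL·hr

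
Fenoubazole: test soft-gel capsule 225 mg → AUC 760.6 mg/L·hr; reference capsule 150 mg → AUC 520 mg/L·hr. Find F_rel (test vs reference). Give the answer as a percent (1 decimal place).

F_rel = (AUC_test/D_test) / (AUC_ref/D_ref)
      = (760.6/225) / (520/150)
      = 3.38044 / 3.46667 = 0.9751 = 97.51%

F_rel = 97.5%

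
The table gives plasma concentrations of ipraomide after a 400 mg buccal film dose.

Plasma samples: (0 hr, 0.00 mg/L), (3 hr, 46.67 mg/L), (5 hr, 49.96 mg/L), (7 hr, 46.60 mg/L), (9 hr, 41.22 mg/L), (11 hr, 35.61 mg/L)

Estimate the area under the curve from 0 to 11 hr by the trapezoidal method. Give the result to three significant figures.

Trapezoidal AUC_0→11:
  [0→3]: (0.00+46.67)/2 × 3 = 70.005
  [3→5]: (46.67+49.96)/2 × 2 = 96.63
  [5→7]: (49.96+46.60)/2 × 2 = 96.56
  [7→9]: (46.60+41.22)/2 × 2 = 87.82
  [9→11]: (41.22+35.61)/2 × 2 = 76.83
  Sum = 427.845 mg/L·hr

AUC = 428 mg/L·hr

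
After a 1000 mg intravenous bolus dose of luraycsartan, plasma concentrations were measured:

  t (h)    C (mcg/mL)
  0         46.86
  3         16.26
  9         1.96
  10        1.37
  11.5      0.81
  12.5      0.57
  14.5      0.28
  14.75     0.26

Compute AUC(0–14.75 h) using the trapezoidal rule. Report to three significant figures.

Trapezoidal AUC_0→14.75:
  [0→3]: (46.86+16.26)/2 × 3 = 94.68
  [3→9]: (16.26+1.96)/2 × 6 = 54.66
  [9→10]: (1.96+1.37)/2 × 1 = 1.665
  [10→11.5]: (1.37+0.81)/2 × 1.5 = 1.635
  [11.5→12.5]: (0.81+0.57)/2 × 1 = 0.69
  [12.5→14.5]: (0.57+0.28)/2 × 2 = 0.85
  [14.5→14.75]: (0.28+0.26)/2 × 0.25 = 0.0675
  Sum = 154.2475 mcg/mL·h

AUC = 154 mcg/mL·h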